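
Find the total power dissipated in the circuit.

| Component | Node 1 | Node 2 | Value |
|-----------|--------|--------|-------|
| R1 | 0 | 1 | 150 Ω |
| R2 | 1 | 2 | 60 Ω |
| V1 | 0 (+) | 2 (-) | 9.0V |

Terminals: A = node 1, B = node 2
Nodal analysis, taking node 2 as the 0 V reference.
Source V1 fixes V_0 = 9 V.
KCL at each unknown node (sum of currents leaving = 0; resistances in Ω):
  Node 1: (V_1 - 9)/150 + (V_1 - 0)/60 = 0
Collecting terms: 0.02333 × V_1 = 0.06  =>  V_1 = 2.571 V
Power in each resistor, P = (ΔV)²/R:
  P_R1 = (9 - 2.571)²/150 = 0.2755 W
  P_R2 = (2.571 - 0)²/60 = 0.1102 W
P_total = P_R1 + P_R2 = 0.3857 W

Final answer: 0.3857 W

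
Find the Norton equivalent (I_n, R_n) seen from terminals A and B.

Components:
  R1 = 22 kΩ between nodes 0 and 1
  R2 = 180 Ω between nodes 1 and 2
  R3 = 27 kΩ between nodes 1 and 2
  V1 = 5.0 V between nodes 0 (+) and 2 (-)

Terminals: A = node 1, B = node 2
Find the Thévenin equivalent first; then I_n = V_th/R_th and R_n = R_th.
Step 1 — V_th is the open-circuit voltage V_A - V_B (nothing connected across the terminals).
Nodal analysis, taking node 2 as the 0 V reference.
Source V1 fixes V_0 = 5 V.
KCL at each unknown node (sum of currents leaving = 0; resistances in Ω):
  Node 1: (V_1 - 5)/22000 + (V_1 - 0)/180 + (V_1 - 0)/27000 = 0
Collecting terms: 0.005638 × V_1 = 0.0002273  =>  V_1 = 0.04031 V
V_th = V_1 - V_2 = 0.04031 - 0 = 0.04031 V
Step 2 — R_th: zero the source — replace V1 by a short circuit (node 2 merges into node 0) — and find the resistance seen between A (node 1) and B (node 0).
Reduce the network between node 1 (A) and node 0 (B) by series/parallel combination:
  Rp1 = R1 ‖ R2 ‖ R3 (parallel, all between nodes 0 and 1) = 1/(1/22000 + 1/180 + 1/27000) = 177.4 Ω
R_th = 177.4 Ω
I_n = V_th/R_th = 0.04031/177.4 = 0.0002273 A, and R_n = R_th = 177.4 Ω

Final answer: I_n = 0.0002273 A, R_n = 177.4 Ω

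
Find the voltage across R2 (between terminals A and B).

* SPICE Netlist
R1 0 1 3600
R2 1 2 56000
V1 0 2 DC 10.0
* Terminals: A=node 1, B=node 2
R1 and R2 are in series across V1 (node 0 → node 1 → node 2), and the output A–B is taken across R2, so this is a voltage divider.
Series current: I = V1/(R1 + R2) = 10/(3600 + 56000) = 10/59600 = 0.0001678 A
V_R2 = I × R2 = V1 × R2/(R1 + R2) = 10 × 56000/59600 = 9.396 V

Final answer: 9.396 V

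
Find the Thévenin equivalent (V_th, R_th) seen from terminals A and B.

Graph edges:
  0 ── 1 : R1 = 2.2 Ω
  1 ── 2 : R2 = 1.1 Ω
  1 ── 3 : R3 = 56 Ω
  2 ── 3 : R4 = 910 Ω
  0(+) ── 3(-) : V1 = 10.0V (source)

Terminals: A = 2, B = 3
Step 1 — V_th is the open-circuit voltage V_A - V_B (nothing connected across the terminals).
Nodal analysis, taking node 3 as the 0 V reference.
Source V1 fixes V_0 = 10 V.
KCL at each unknown node (sum of currents leaving = 0; resistances in Ω):
  Node 1: (V_1 - 10)/2.2 + (V_1 - V_2)/1.1 + (V_1 - 0)/56 = 0
  Node 2: (V_2 - V_1)/1.1 + (V_2 - 0)/910 = 0
Collecting terms (coefficients in siemens):
  1.381·V_1 - 0.9091·V_2 = 4.545
  0.9102·V_2 - 0.9091·V_1 = 0
Determinant D = (1.381)(0.9102) - (-0.9091)(-0.9091) = 0.431
V_1 = [(4.545)(0.9102) - (-0.9091)(0)]/D = 9.6 V
V_2 = [(1.381)(0) - (4.545)(-0.9091)]/D = 9.588 V
V_th = V_2 - V_3 = 9.588 - 0 = 9.588 V
Step 2 — R_th: zero the source — replace V1 by a short circuit (node 3 merges into node 0) — and find the resistance seen between A (node 2) and B (node 0).
Reduce the network between node 2 (A) and node 0 (B) by series/parallel combination:
  Rp1 = R1 ‖ R3 (parallel, both between nodes 0 and 1) = 1/(1/2.2 + 1/56) = 2.117 Ω
  Rs1 = R2 + Rp1 (series, joined only at node 1) = 1.1 + 2.117 = 3.217 Ω
  Rp2 = R4 ‖ Rs1 (parallel, both between nodes 0 and 2) = 1/(1/910 + 1/3.217) = 3.206 Ω
R_th = 3.206 Ω

Final answer: V_th = 9.588 V, R_th = 3.206 Ω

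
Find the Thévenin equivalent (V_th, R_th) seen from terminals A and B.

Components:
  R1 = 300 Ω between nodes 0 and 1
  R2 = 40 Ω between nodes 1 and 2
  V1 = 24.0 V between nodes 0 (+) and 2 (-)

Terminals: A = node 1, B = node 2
Step 1 — V_th is the open-circuit voltage V_A - V_B (nothing connected across the terminals).
Nodal analysis, taking node 2 as the 0 V reference.
Source V1 fixes V_0 = 24 V.
KCL at each unknown node (sum of currents leaving = 0; resistances in Ω):
  Node 1: (V_1 - 24)/300 + (V_1 - 0)/40 = 0
Collecting terms: 0.02833 × V_1 = 0.08  =>  V_1 = 2.824 V
V_th = V_1 - V_2 = 2.824 - 0 = 2.824 V
Step 2 — R_th: zero the source — replace V1 by a short circuit (node 2 merges into node 0) — and find the resistance seen between A (node 1) and B (node 0).
Reduce the network between node 1 (A) and node 0 (B) by series/parallel combination:
  Rp1 = R1 ‖ R2 (parallel, both between nodes 0 and 1) = 1/(1/300 + 1/40) = 35.29 Ω
R_th = 35.29 Ω

Final answer: V_th = 2.824 V, R_th = 35.29 Ω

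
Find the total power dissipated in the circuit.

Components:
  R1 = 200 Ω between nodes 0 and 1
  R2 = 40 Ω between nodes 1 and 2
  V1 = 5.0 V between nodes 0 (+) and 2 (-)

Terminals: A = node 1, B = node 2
Nodal analysis, taking node 2 as the 0 V reference.
Source V1 fixes V_0 = 5 V.
KCL at each unknown node (sum of currents leaving = 0; resistances in Ω):
  Node 1: (V_1 - 5)/200 + (V_1 - 0)/40 = 0
Collecting terms: 0.03 × V_1 = 0.025  =>  V_1 = 0.8333 V
Power in each resistor, P = (ΔV)²/R:
  P_R1 = (5 - 0.8333)²/200 = 0.08681 W
  P_R2 = (0.8333 - 0)²/40 = 0.01736 W
P_total = P_R1 + P_R2 = 0.1042 W

Final answer: 0.1042 W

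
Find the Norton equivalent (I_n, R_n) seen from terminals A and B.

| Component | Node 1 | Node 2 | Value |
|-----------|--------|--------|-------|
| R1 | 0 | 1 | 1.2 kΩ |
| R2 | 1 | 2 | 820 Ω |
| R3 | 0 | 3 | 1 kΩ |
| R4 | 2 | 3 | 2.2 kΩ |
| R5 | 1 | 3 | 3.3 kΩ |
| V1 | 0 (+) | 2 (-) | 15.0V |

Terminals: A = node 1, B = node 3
Find the Thévenin equivalent first; then I_n = V_th/R_th and R_n = R_th.
Step 1 — V_th is the open-circuit voltage V_A - V_B (nothing connected across the terminals).
Nodal analysis, taking node 2 as the 0 V reference.
Source V1 fixes V_0 = 15 V.
KCL at each unknown node (sum of currents leaving = 0; resistances in Ω):
  Node 1: (V_1 - 15)/1200 + (V_1 - 0)/820 + (V_1 - V_3)/3300 = 0
  Node 3: (V_3 - 15)/1000 + (V_3 - 0)/2200 + (V_3 - V_1)/3300 = 0
Collecting terms (coefficients in siemens):
  0.002356·V_1 - 0.000303·V_3 = 0.0125
  0.001758·V_3 - 0.000303·V_1 = 0.015
Determinant D = (0.002356)(0.001758) - (-0.000303)(-0.000303) = 0.000004049
V_1 = [(0.0125)(0.001758) - (-0.000303)(0.015)]/D = 6.549 V
V_3 = [(0.002356)(0.015) - (0.0125)(-0.000303)]/D = 9.664 V
V_th = V_1 - V_3 = 6.549 - 9.664 = -3.115 V
Step 2 — R_th: zero the source — replace V1 by a short circuit (node 2 merges into node 0) — and find the resistance seen between A (node 1) and B (node 3).
Reduce the network between node 1 (A) and node 3 (B) by series/parallel combination:
  Rp1 = R1 ‖ R2 (parallel, both between nodes 0 and 1) = 1/(1/1200 + 1/820) = 487.1 Ω
  Rp2 = R3 ‖ R4 (parallel, both between nodes 0 and 3) = 1/(1/1000 + 1/2200) = 687.5 Ω
  Rs1 = Rp1 + Rp2 (series, joined only at node 0) = 487.1 + 687.5 = 1175 Ω
  Rp3 = R5 ‖ Rs1 (parallel, both between nodes 1 and 3) = 1/(1/3300 + 1/1175) = 866.3 Ω
R_th = 866.3 Ω
I_n = V_th/R_th = -3.115/866.3 = -0.003596 A, and R_n = R_th = 866.3 Ω

Final answer: I_n = -0.003596 A, R_n = 866.3 Ω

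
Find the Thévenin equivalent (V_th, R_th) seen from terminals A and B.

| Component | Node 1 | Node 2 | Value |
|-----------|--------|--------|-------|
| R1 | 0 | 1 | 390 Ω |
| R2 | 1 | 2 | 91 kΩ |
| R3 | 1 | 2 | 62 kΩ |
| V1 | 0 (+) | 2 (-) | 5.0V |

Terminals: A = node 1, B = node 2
Step 1 — V_th is the open-circuit voltage V_A - V_B (nothing connected across the terminals).
Nodal analysis, taking node 2 as the 0 V reference.
Source V1 fixes V_0 = 5 V.
KCL at each unknown node (sum of currents leaving = 0; resistances in Ω):
  Node 1: (V_1 - 5)/390 + (V_1 - 0)/91000 + (V_1 - 0)/62000 = 0
Collecting terms: 0.002591 × V_1 = 0.01282  =>  V_1 = 4.948 V
V_th = V_1 - V_2 = 4.948 - 0 = 4.948 V
Step 2 — R_th: zero the source — replace V1 by a short circuit (node 2 merges into node 0) — and find the resistance seen between A (node 1) and B (node 0).
Reduce the network between node 1 (A) and node 0 (B) by series/parallel combination:
  Rp1 = R1 ‖ R2 ‖ R3 (parallel, all between nodes 0 and 1) = 1/(1/390 + 1/91000 + 1/62000) = 385.9 Ω
R_th = 385.9 Ω

Final answer: V_th = 4.948 V, R_th = 385.9 Ω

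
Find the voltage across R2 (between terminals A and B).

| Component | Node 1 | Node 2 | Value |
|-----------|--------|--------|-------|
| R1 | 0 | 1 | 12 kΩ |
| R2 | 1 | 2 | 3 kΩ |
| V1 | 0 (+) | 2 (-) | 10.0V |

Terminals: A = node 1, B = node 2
R1 and R2 are in series across V1 (node 0 → node 1 → node 2), and the output A–B is taken across R2, so this is a voltage divider.
Series current: I = V1/(R1 + R2) = 10/(12000 + 3000) = 10/15000 = 0.0006667 A
V_R2 = I × R2 = V1 × R2/(R1 + R2) = 10 × 3000/15000 = 2 V

Final answer: 2 V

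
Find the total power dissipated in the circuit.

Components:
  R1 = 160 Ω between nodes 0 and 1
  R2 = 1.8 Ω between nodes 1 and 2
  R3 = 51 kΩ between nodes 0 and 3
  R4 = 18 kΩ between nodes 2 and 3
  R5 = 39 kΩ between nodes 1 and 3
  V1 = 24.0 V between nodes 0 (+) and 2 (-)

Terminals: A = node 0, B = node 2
Nodal analysis, taking node 2 as the 0 V reference.
Source V1 fixes V_0 = 24 V.
KCL at each unknown node (sum of currents leaving = 0; resistances in Ω):
  Node 1: (V_1 - 24)/160 + (V_1 - 0)/1.8 + (V_1 - V_3)/39000 = 0
  Node 3: (V_3 - 24)/51000 + (V_3 - 0)/18000 + (V_3 - V_1)/39000 = 0
Collecting terms (coefficients in siemens):
  0.5618·V_1 - 0.00002564·V_3 = 0.15
  0.0001008·V_3 - 0.00002564·V_1 = 0.0004706
Determinant D = (0.5618)(0.0001008) - (-0.00002564)(-0.00002564) = 0.00005663
V_1 = [(0.15)(0.0001008) - (-0.00002564)(0.0004706)]/D = 0.2672 V
V_3 = [(0.5618)(0.0004706) - (0.15)(-0.00002564)]/D = 4.736 V
Power in each resistor, P = (ΔV)²/R:
  P_R1 = (24 - 0.2672)²/160 = 3.52 W
  P_R2 = (0.2672 - 0)²/1.8 = 0.03966 W
  P_R3 = (24 - 4.736)²/51000 = 0.007276 W
  P_R4 = (0 - 4.736)²/18000 = 0.001246 W
  P_R5 = (0.2672 - 4.736)²/39000 = 0.0005121 W
P_total = P_R1 + P_R2 + P_R3 + P_R4 + P_R5 = 3.569 W

Final answer: 3.569 W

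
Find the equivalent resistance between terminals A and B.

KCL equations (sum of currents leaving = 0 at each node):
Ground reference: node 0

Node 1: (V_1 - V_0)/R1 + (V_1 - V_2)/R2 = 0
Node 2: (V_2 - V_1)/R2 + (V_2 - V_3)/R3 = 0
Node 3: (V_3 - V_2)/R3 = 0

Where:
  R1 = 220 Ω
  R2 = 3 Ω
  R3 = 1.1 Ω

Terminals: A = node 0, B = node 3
Reduce the network between node 0 (A) and node 3 (B) by series/parallel combination:
  Rs1 = R1 + R2 (series, joined only at node 1) = 220 + 3 = 223 Ω
  Rs2 = R3 + Rs1 (series, joined only at node 2) = 1.1 + 223 = 224.1 Ω
R_eq = 224.1 Ω

Final answer: 224.1 Ω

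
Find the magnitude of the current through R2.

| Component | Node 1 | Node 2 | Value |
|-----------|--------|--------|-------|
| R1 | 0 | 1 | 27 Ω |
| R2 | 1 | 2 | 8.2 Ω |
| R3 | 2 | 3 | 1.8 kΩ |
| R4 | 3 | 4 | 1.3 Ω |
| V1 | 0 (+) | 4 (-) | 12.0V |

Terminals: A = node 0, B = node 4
Nodal analysis, taking node 4 as the 0 V reference.
Source V1 fixes V_0 = 12 V.
KCL at each unknown node (sum of currents leaving = 0; resistances in Ω):
  Node 1: (V_1 - 12)/27 + (V_1 - V_2)/8.2 = 0
  Node 2: (V_2 - V_1)/8.2 + (V_2 - V_3)/1800 = 0
  Node 3: (V_3 - V_2)/1800 + (V_3 - 0)/1.3 = 0
Collecting terms (coefficients in siemens):
  0.159·V_1 - 0.122·V_2 = 0.4444
  0.1225·V_2 - 0.122·V_1 - 0.0005556·V_3 = 0
  0.7698·V_3 - 0.0005556·V_2 = 0
Solving these 3 simultaneous equations (Gaussian elimination) gives:
  V_1 = 11.82 V, V_2 = 11.77 V, V_3 = 0.008494 V
I_R2 = (V_1 - V_2)/R2 = (11.82 - 11.77)/8.2 = 0.006534 A
|I_R2| = 0.006534 A

Final answer: |I_R2| = 0.006534 A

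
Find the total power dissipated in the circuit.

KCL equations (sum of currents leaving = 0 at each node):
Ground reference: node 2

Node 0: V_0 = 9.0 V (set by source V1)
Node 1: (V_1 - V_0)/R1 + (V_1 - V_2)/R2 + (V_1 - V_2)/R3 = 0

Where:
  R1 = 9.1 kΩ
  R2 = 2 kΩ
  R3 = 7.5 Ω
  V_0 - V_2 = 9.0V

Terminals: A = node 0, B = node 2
Nodal analysis, taking node 2 as the 0 V reference.
Source V1 fixes V_0 = 9 V.
KCL at each unknown node (sum of currents leaving = 0; resistances in Ω):
  Node 1: (V_1 - 9)/9100 + (V_1 - 0)/2000 + (V_1 - 0)/7.5 = 0
Collecting terms: 0.1339 × V_1 = 0.000989  =>  V_1 = 0.007384 V
Power in each resistor, P = (ΔV)²/R:
  P_R1 = (9 - 0.007384)²/9100 = 0.008886 W
  P_R2 = (0.007384 - 0)²/2000 = 0.00000002726 W
  P_R3 = (0.007384 - 0)²/7.5 = 0.000007269 W
P_total = P_R1 + P_R2 + P_R3 = 0.008894 W

Final answer: 0.008894 W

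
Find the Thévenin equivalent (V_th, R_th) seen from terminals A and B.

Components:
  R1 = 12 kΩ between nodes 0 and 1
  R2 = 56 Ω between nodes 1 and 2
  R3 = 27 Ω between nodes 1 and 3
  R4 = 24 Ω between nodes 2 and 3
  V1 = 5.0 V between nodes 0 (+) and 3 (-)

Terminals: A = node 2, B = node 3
Step 1 — V_th is the open-circuit voltage V_A - V_B (nothing connected across the terminals).
Nodal analysis, taking node 3 as the 0 V reference.
Source V1 fixes V_0 = 5 V.
KCL at each unknown node (sum of currents leaving = 0; resistances in Ω):
  Node 1: (V_1 - 5)/12000 + (V_1 - V_2)/56 + (V_1 - 0)/27 = 0
  Node 2: (V_2 - V_1)/56 + (V_2 - 0)/24 = 0
Collecting terms (coefficients in siemens):
  0.05498·V_1 - 0.01786·V_2 = 0.0004167
  0.05952·V_2 - 0.01786·V_1 = 0
Determinant D = (0.05498)(0.05952) - (-0.01786)(-0.01786) = 0.002954
V_1 = [(0.0004167)(0.05952) - (-0.01786)(0)]/D = 0.008397 V
V_2 = [(0.05498)(0) - (0.0004167)(-0.01786)]/D = 0.002519 V
V_th = V_2 - V_3 = 0.002519 - 0 = 0.002519 V
Step 2 — R_th: zero the source — replace V1 by a short circuit (node 3 merges into node 0) — and find the resistance seen between A (node 2) and B (node 0).
Reduce the network between node 2 (A) and node 0 (B) by series/parallel combination:
  Rp1 = R1 ‖ R3 (parallel, both between nodes 0 and 1) = 1/(1/12000 + 1/27) = 26.94 Ω
  Rs1 = R2 + Rp1 (series, joined only at node 1) = 56 + 26.94 = 82.94 Ω
  Rp2 = R4 ‖ Rs1 (parallel, both between nodes 0 and 2) = 1/(1/24 + 1/82.94) = 18.61 Ω
R_th = 18.61 Ω

Final answer: V_th = 0.002519 V, R_th = 18.61 Ω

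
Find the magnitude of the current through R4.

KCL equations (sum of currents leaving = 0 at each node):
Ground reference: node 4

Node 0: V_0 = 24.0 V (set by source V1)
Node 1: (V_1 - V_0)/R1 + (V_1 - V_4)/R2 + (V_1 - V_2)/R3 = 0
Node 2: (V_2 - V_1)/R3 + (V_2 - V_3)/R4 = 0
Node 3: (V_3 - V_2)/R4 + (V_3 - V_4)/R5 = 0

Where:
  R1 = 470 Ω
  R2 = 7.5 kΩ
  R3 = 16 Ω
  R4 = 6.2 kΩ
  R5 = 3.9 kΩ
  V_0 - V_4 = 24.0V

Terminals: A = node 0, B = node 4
Nodal analysis, taking node 4 as the 0 V reference.
Source V1 fixes V_0 = 24 V.
KCL at each unknown node (sum of currents leaving = 0; resistances in Ω):
  Node 1: (V_1 - 24)/470 + (V_1 - 0)/7500 + (V_1 - V_2)/16 = 0
  Node 2: (V_2 - V_1)/16 + (V_2 - V_3)/6200 = 0
  Node 3: (V_3 - V_2)/6200 + (V_3 - 0)/3900 = 0
Collecting terms (coefficients in siemens):
  0.06476·V_1 - 0.0625·V_2 = 0.05106
  0.06266·V_2 - 0.0625·V_1 - 0.0001613·V_3 = 0
  0.0004177·V_3 - 0.0001613·V_2 = 0
Solving these 3 simultaneous equations (Gaussian elimination) gives:
  V_1 = 21.64 V, V_2 = 21.6 V, V_3 = 8.342 V
I_R4 = (V_2 - V_3)/R4 = (21.6 - 8.342)/6200 = 0.002139 A
|I_R4| = 0.002139 A

Final answer: |I_R4| = 0.002139 A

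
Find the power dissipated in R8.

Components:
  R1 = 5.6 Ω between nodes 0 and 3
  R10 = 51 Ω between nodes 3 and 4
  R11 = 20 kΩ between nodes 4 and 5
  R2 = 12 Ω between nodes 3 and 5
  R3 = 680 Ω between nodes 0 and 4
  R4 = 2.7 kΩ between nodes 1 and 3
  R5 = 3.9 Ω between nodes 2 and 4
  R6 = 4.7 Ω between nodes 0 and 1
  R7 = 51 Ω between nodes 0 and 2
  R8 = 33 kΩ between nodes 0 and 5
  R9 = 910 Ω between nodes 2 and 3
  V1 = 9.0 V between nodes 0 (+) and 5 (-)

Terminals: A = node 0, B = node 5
Nodal analysis, taking node 5 as the 0 V reference.
Source V1 fixes V_0 = 9 V.
KCL at each unknown node (sum of currents leaving = 0; resistances in Ω):
  Node 1: (V_1 - V_3)/2700 + (V_1 - 9)/4.7 = 0
  Node 2: (V_2 - V_4)/3.9 + (V_2 - 9)/51 + (V_2 - V_3)/910 = 0
  Node 3: (V_3 - 9)/5.6 + (V_3 - 0)/12 + (V_3 - V_1)/2700 + (V_3 - V_2)/910 + (V_3 - V_4)/51 = 0
  Node 4: (V_4 - 9)/680 + (V_4 - V_2)/3.9 + (V_4 - V_3)/51 + (V_4 - 0)/20000 = 0
Collecting terms (coefficients in siemens):
  0.2131·V_1 - 0.0003704·V_3 = 1.915
  0.2771·V_2 - 0.001099·V_3 - 0.2564·V_4 = 0.1765
  0.283·V_3 - 0.0003704·V_1 - 0.001099·V_2 - 0.01961·V_4 = 1.607
  0.2775·V_4 - 0.2564·V_2 - 0.01961·V_3 = 0.01324
Solving these 4 simultaneous equations (Gaussian elimination) gives:
  V_1 = 8.995 V, V_2 = 7.674 V, V_3 = 6.246 V, V_4 = 7.579 V
I_R8 = (V_0 - V_5)/R8 = (9 - 0)/33000 = 0.0002727 A
P_R8 = I_R8² × R8 = (0.0002727)² × 33000 = 0.002455 W

Final answer: 0.002455 W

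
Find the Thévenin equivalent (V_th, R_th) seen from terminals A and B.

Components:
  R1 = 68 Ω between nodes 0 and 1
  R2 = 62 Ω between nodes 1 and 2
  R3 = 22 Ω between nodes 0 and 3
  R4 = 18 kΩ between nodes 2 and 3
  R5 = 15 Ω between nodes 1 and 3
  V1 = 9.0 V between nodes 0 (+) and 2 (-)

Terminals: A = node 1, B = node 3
Step 1 — V_th is the open-circuit voltage V_A - V_B (nothing connected across the terminals).
Nodal analysis, taking node 2 as the 0 V reference.
Source V1 fixes V_0 = 9 V.
KCL at each unknown node (sum of currents leaving = 0; resistances in Ω):
  Node 1: (V_1 - 9)/68 + (V_1 - 0)/62 + (V_1 - V_3)/15 = 0
  Node 3: (V_3 - 9)/22 + (V_3 - 0)/18000 + (V_3 - V_1)/15 = 0
Collecting terms (coefficients in siemens):
  0.0975·V_1 - 0.06667·V_3 = 0.1324
  0.1122·V_3 - 0.06667·V_1 = 0.4091
Determinant D = (0.0975)(0.1122) - (-0.06667)(-0.06667) = 0.006493
V_1 = [(0.1324)(0.1122) - (-0.06667)(0.4091)]/D = 6.487 V
V_3 = [(0.0975)(0.4091) - (0.1324)(-0.06667)]/D = 7.502 V
V_th = V_1 - V_3 = 6.487 - 7.502 = -1.015 V
Step 2 — R_th: zero the source — replace V1 by a short circuit (node 2 merges into node 0) — and find the resistance seen between A (node 1) and B (node 3).
Reduce the network between node 1 (A) and node 3 (B) by series/parallel combination:
  Rp1 = R1 ‖ R2 (parallel, both between nodes 0 and 1) = 1/(1/68 + 1/62) = 32.43 Ω
  Rp2 = R3 ‖ R4 (parallel, both between nodes 0 and 3) = 1/(1/22 + 1/18000) = 21.97 Ω
  Rs1 = Rp1 + Rp2 (series, joined only at node 0) = 32.43 + 21.97 = 54.4 Ω
  Rp3 = R5 ‖ Rs1 (parallel, both between nodes 1 and 3) = 1/(1/15 + 1/54.4) = 11.76 Ω
R_th = 11.76 Ω

Final answer: V_th = -1.015 V, R_th = 11.76 Ω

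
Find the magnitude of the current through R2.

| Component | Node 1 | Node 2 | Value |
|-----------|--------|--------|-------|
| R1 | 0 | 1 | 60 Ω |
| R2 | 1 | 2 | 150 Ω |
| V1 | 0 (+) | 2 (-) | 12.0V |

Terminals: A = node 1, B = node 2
Nodal analysis, taking node 2 as the 0 V reference.
Source V1 fixes V_0 = 12 V.
KCL at each unknown node (sum of currents leaving = 0; resistances in Ω):
  Node 1: (V_1 - 12)/60 + (V_1 - 0)/150 = 0
Collecting terms: 0.02333 × V_1 = 0.2  =>  V_1 = 8.571 V
I_R2 = (V_1 - V_2)/R2 = (8.571 - 0)/150 = 0.05714 A
|I_R2| = 0.05714 A

Final answer: |I_R2| = 0.05714 A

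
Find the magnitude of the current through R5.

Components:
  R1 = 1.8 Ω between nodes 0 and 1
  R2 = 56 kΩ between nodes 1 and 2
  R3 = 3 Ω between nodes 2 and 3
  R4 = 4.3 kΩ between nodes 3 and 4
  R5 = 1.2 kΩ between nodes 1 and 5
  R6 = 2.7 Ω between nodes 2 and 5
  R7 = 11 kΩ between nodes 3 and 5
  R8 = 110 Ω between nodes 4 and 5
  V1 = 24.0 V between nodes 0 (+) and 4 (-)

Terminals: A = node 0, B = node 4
Nodal analysis, taking node 4 as the 0 V reference.
Source V1 fixes V_0 = 24 V.
KCL at each unknown node (sum of currents leaving = 0; resistances in Ω):
  Node 1: (V_1 - 24)/1.8 + (V_1 - V_2)/56000 + (V_1 - V_5)/1200 = 0
  Node 2: (V_2 - V_1)/56000 + (V_2 - V_3)/3 + (V_2 - V_5)/2.7 = 0
  Node 3: (V_3 - V_2)/3 + (V_3 - 0)/4300 + (V_3 - V_5)/11000 = 0
  Node 5: (V_5 - V_1)/1200 + (V_5 - V_2)/2.7 + (V_5 - V_3)/11000 + (V_5 - 0)/110 = 0
Collecting terms (coefficients in siemens):
  0.5564·V_1 - 0.00001786·V_2 - 0.0008333·V_5 = 13.33
  0.7037·V_2 - 0.00001786·V_1 - 0.3333·V_3 - 0.3704·V_5 = 0
  0.3337·V_3 - 0.3333·V_2 - 0.00009091·V_5 = 0
  0.3804·V_5 - 0.0008333·V_1 - 0.3704·V_2 - 0.00009091·V_3 = 0
Solving these 4 simultaneous equations (Gaussian elimination) gives:
  V_1 = 23.97 V, V_2 = 2.005 V, V_3 = 2.003 V, V_5 = 2.005 V
I_R5 = (V_1 - V_5)/R5 = (23.97 - 2.005)/1200 = 0.0183 A
|I_R5| = 0.0183 A

Final answer: |I_R5| = 0.0183 A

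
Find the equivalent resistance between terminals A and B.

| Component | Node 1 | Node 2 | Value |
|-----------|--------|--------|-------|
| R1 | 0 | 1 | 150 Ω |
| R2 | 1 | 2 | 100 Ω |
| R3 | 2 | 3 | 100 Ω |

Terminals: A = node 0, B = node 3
Reduce the network between node 0 (A) and node 3 (B) by series/parallel combination:
  Rs1 = R1 + R2 (series, joined only at node 1) = 150 + 100 = 250 Ω
  Rs2 = R3 + Rs1 (series, joined only at node 2) = 100 + 250 = 350 Ω
R_eq = 350 Ω

Final answer: 350 Ω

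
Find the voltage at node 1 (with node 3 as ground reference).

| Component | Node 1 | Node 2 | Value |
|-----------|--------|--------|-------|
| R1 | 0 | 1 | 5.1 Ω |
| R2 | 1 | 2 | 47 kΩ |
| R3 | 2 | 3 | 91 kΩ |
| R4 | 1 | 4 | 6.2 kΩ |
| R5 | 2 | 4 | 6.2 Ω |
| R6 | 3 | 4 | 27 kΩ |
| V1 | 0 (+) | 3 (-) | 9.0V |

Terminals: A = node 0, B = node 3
Nodal analysis, taking node 3 as the 0 V reference.
Source V1 fixes V_0 = 9 V.
KCL at each unknown node (sum of currents leaving = 0; resistances in Ω):
  Node 1: (V_1 - 9)/5.1 + (V_1 - V_2)/47000 + (V_1 - V_4)/6200 = 0
  Node 2: (V_2 - V_1)/47000 + (V_2 - 0)/91000 + (V_2 - V_4)/6.2 = 0
  Node 4: (V_4 - V_1)/6200 + (V_4 - V_2)/6.2 + (V_4 - 0)/27000 = 0
Collecting terms (coefficients in siemens):
  0.1963·V_1 - 0.00002128·V_2 - 0.0001613·V_4 = 1.765
  0.1613·V_2 - 0.00002128·V_1 - 0.1613·V_4 = 0
  0.1615·V_4 - 0.0001613·V_1 - 0.1613·V_2 = 0
Solving these 3 simultaneous equations (Gaussian elimination) gives:
  V_1 = 8.998 V, V_2 = 7.124 V, V_4 = 7.124 V
The requested potential is V_1 = 8.998 V.

Final answer: V_1 = 8.998 V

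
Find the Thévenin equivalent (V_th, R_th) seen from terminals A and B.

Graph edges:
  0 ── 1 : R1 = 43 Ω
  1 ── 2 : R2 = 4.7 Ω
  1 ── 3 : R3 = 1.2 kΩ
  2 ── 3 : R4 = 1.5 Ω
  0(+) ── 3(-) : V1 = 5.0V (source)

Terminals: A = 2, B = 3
Step 1 — V_th is the open-circuit voltage V_A - V_B (nothing connected across the terminals).
Nodal analysis, taking node 3 as the 0 V reference.
Source V1 fixes V_0 = 5 V.
KCL at each unknown node (sum of currents leaving = 0; resistances in Ω):
  Node 1: (V_1 - 5)/43 + (V_1 - V_2)/4.7 + (V_1 - 0)/1200 = 0
  Node 2: (V_2 - V_1)/4.7 + (V_2 - 0)/1.5 = 0
Collecting terms (coefficients in siemens):
  0.2369·V_1 - 0.2128·V_2 = 0.1163
  0.8794·V_2 - 0.2128·V_1 = 0
Determinant D = (0.2369)(0.8794) - (-0.2128)(-0.2128) = 0.163
V_1 = [(0.1163)(0.8794) - (-0.2128)(0)]/D = 0.6272 V
V_2 = [(0.2369)(0) - (0.1163)(-0.2128)]/D = 0.1518 V
V_th = V_2 - V_3 = 0.1518 - 0 = 0.1518 V
Step 2 — R_th: zero the source — replace V1 by a short circuit (node 3 merges into node 0) — and find the resistance seen between A (node 2) and B (node 0).
Reduce the network between node 2 (A) and node 0 (B) by series/parallel combination:
  Rp1 = R1 ‖ R3 (parallel, both between nodes 0 and 1) = 1/(1/43 + 1/1200) = 41.51 Ω
  Rs1 = R2 + Rp1 (series, joined only at node 1) = 4.7 + 41.51 = 46.21 Ω
  Rp2 = R4 ‖ Rs1 (parallel, both between nodes 0 and 2) = 1/(1/1.5 + 1/46.21) = 1.453 Ω
R_th = 1.453 Ω

Final answer: V_th = 0.1518 V, R_th = 1.453 Ω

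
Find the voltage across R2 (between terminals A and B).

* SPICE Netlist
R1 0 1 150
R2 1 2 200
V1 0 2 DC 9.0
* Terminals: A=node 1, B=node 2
R1 and R2 are in series across V1 (node 0 → node 1 → node 2), and the output A–B is taken across R2, so this is a voltage divider.
Series current: I = V1/(R1 + R2) = 9/(150 + 200) = 9/350 = 0.02571 A
V_R2 = I × R2 = V1 × R2/(R1 + R2) = 9 × 200/350 = 5.143 V

Final answer: 5.143 V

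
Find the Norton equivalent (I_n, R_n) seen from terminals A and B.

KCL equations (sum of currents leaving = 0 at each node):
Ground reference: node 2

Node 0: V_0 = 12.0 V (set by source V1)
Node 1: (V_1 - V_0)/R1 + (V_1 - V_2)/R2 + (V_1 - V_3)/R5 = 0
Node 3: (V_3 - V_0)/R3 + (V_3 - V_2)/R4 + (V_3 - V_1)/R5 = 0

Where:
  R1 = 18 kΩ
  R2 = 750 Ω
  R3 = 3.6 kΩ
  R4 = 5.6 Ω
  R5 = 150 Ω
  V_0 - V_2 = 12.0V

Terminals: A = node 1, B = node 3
Find the Thévenin equivalent first; then I_n = V_th/R_th and R_n = R_th.
Step 1 — V_th is the open-circuit voltage V_A - V_B (nothing connected across the terminals).
Nodal analysis, taking node 2 as the 0 V reference.
Source V1 fixes V_0 = 12 V.
KCL at each unknown node (sum of currents leaving = 0; resistances in Ω):
  Node 1: (V_1 - 12)/18000 + (V_1 - 0)/750 + (V_1 - V_3)/150 = 0
  Node 3: (V_3 - 12)/3600 + (V_3 - 0)/5.6 + (V_3 - V_1)/150 = 0
Collecting terms (coefficients in siemens):
  0.008056·V_1 - 0.006667·V_3 = 0.0006667
  0.1855·V_3 - 0.006667·V_1 = 0.003333
Determinant D = (0.008056)(0.1855) - (-0.006667)(-0.006667) = 0.00145
V_1 = [(0.0006667)(0.1855) - (-0.006667)(0.003333)]/D = 0.1006 V
V_3 = [(0.008056)(0.003333) - (0.0006667)(-0.006667)]/D = 0.02158 V
V_th = V_1 - V_3 = 0.1006 - 0.02158 = 0.07904 V
Step 2 — R_th: zero the source — replace V1 by a short circuit (node 2 merges into node 0) — and find the resistance seen between A (node 1) and B (node 3).
Reduce the network between node 1 (A) and node 3 (B) by series/parallel combination:
  Rp1 = R1 ‖ R2 (parallel, both between nodes 0 and 1) = 1/(1/18000 + 1/750) = 720 Ω
  Rp2 = R3 ‖ R4 (parallel, both between nodes 0 and 3) = 1/(1/3600 + 1/5.6) = 5.591 Ω
  Rs1 = Rp1 + Rp2 (series, joined only at node 0) = 720 + 5.591 = 725.6 Ω
  Rp3 = R5 ‖ Rs1 (parallel, both between nodes 1 and 3) = 1/(1/150 + 1/725.6) = 124.3 Ω
R_th = 124.3 Ω
I_n = V_th/R_th = 0.07904/124.3 = 0.0006358 A, and R_n = R_th = 124.3 Ω

Final answer: I_n = 0.0006358 A, R_n = 124.3 Ω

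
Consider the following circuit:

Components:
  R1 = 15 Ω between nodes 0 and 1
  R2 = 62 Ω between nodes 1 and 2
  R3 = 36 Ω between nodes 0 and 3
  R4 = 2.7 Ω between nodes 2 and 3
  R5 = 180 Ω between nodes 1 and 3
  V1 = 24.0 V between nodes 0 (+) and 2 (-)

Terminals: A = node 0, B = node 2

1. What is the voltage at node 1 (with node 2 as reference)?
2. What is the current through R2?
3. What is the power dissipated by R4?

Nodal analysis, taking node 2 as the 0 V reference.
Source V1 fixes V_0 = 24 V.
KCL at each unknown node (sum of currents leaving = 0; resistances in Ω):
  Node 1: (V_1 - 24)/15 + (V_1 - 0)/62 + (V_1 - V_3)/180 = 0
  Node 3: (V_3 - 24)/36 + (V_3 - 0)/2.7 + (V_3 - V_1)/180 = 0
Collecting terms (coefficients in siemens):
  0.08835·V_1 - 0.005556·V_3 = 1.6
  0.4037·V_3 - 0.005556·V_1 = 0.6667
Determinant D = (0.08835)(0.4037) - (-0.005556)(-0.005556) = 0.03564
V_1 = [(1.6)(0.4037) - (-0.005556)(0.6667)]/D = 18.23 V
V_3 = [(0.08835)(0.6667) - (1.6)(-0.005556)]/D = 1.902 V
Part 1:
  Read off the nodal solution: V_1 = 18.23 V
Part 2:
  I_R2 = (V_1 - V_2)/R2 = (18.23 - 0)/62 = 0.294 A
  Magnitude: I_R2 = 0.294 A
Part 3:
  I_R4 = (V_2 - V_3)/R4 = (0 - 1.902)/2.7 = -0.7045 A
  P_R4 = I_R4² × R4 = (-0.7045)² × 2.7 = 1.34 W

Final answers:
1. V_1 = 18.23 V
2. I_R2 = 0.294 A
3. P_R4 = 1.34 W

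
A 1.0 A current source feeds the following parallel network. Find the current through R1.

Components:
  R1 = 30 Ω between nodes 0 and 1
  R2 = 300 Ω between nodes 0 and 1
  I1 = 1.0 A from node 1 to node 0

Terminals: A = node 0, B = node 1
All resistors sit directly between nodes 0 and 1, so they are in parallel and share one voltage V; the full source current 1 A splits among them.
1/R_par = 1/30 + 1/300 = 0.03667 S  =>  R_par = 27.27 Ω
V = I × R_par = 1 × 27.27 = 27.27 V
I_R1 = V/R1 = 27.27/30 = 0.9091 A

Final answer: 0.9091 A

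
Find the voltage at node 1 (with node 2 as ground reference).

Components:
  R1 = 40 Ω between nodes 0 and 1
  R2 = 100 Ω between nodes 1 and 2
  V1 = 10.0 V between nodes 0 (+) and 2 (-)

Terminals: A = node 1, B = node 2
Nodal analysis, taking node 2 as the 0 V reference.
Source V1 fixes V_0 = 10 V.
KCL at each unknown node (sum of currents leaving = 0; resistances in Ω):
  Node 1: (V_1 - 10)/40 + (V_1 - 0)/100 = 0
Collecting terms: 0.035 × V_1 = 0.25  =>  V_1 = 7.143 V
The requested potential is V_1 = 7.143 V.

Final answer: V_1 = 7.143 V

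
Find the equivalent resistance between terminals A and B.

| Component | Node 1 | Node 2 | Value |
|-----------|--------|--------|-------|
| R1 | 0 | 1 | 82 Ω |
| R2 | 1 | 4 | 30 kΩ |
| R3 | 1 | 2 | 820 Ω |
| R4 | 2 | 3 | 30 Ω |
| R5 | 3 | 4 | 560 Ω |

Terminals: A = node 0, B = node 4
Reduce the network between node 0 (A) and node 4 (B) by series/parallel combination:
  Rs1 = R3 + R4 (series, joined only at node 2) = 820 + 30 = 850 Ω
  Rs2 = R5 + Rs1 (series, joined only at node 3) = 560 + 850 = 1410 Ω
  Rp1 = R2 ‖ Rs2 (parallel, both between nodes 1 and 4) = 1/(1/30000 + 1/1410) = 1347 Ω
  Rs3 = R1 + Rp1 (series, joined only at node 1) = 82 + 1347 = 1429 Ω
R_eq = 1.429 kΩ

Final answer: 1.429 kΩ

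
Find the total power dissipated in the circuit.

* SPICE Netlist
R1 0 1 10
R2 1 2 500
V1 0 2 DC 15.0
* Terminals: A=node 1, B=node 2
Nodal analysis, taking node 2 as the 0 V reference.
Source V1 fixes V_0 = 15 V.
KCL at each unknown node (sum of currents leaving = 0; resistances in Ω):
  Node 1: (V_1 - 15)/10 + (V_1 - 0)/500 = 0
Collecting terms: 0.102 × V_1 = 1.5  =>  V_1 = 14.71 V
Power in each resistor, P = (ΔV)²/R:
  P_R1 = (15 - 14.71)²/10 = 0.008651 W
  P_R2 = (14.71 - 0)²/500 = 0.4325 W
P_total = P_R1 + P_R2 = 0.4412 W

Final answer: 0.4412 W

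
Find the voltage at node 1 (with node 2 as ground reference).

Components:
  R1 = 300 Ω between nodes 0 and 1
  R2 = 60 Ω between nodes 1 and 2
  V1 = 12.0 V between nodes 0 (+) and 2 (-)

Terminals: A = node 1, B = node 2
Nodal analysis, taking node 2 as the 0 V reference.
Source V1 fixes V_0 = 12 V.
KCL at each unknown node (sum of currents leaving = 0; resistances in Ω):
  Node 1: (V_1 - 12)/300 + (V_1 - 0)/60 = 0
Collecting terms: 0.02 × V_1 = 0.04  =>  V_1 = 2 V
The requested potential is V_1 = 2 V.

Final answer: V_1 = 2 V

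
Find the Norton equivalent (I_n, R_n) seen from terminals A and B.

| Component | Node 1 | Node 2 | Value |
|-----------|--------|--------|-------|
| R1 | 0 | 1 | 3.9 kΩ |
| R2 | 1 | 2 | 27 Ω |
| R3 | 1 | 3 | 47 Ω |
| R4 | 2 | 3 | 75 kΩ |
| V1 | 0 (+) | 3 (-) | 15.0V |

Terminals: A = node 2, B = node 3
Find the Thévenin equivalent first; then I_n = V_th/R_th and R_n = R_th.
Step 1 — V_th is the open-circuit voltage V_A - V_B (nothing connected across the terminals).
Nodal analysis, taking node 3 as the 0 V reference.
Source V1 fixes V_0 = 15 V.
KCL at each unknown node (sum of currents leaving = 0; resistances in Ω):
  Node 1: (V_1 - 15)/3900 + (V_1 - V_2)/27 + (V_1 - 0)/47 = 0
  Node 2: (V_2 - V_1)/27 + (V_2 - 0)/75000 = 0
Collecting terms (coefficients in siemens):
  0.05857·V_1 - 0.03704·V_2 = 0.003846
  0.03705·V_2 - 0.03704·V_1 = 0
Determinant D = (0.05857)(0.03705) - (-0.03704)(-0.03704) = 0.0007983
V_1 = [(0.003846)(0.03705) - (-0.03704)(0)]/D = 0.1785 V
V_2 = [(0.05857)(0) - (0.003846)(-0.03704)]/D = 0.1784 V
V_th = V_2 - V_3 = 0.1784 - 0 = 0.1784 V
Step 2 — R_th: zero the source — replace V1 by a short circuit (node 3 merges into node 0) — and find the resistance seen between A (node 2) and B (node 0).
Reduce the network between node 2 (A) and node 0 (B) by series/parallel combination:
  Rp1 = R1 ‖ R3 (parallel, both between nodes 0 and 1) = 1/(1/3900 + 1/47) = 46.44 Ω
  Rs1 = R2 + Rp1 (series, joined only at node 1) = 27 + 46.44 = 73.44 Ω
  Rp2 = R4 ‖ Rs1 (parallel, both between nodes 0 and 2) = 1/(1/75000 + 1/73.44) = 73.37 Ω
R_th = 73.37 Ω
I_n = V_th/R_th = 0.1784/73.37 = 0.002432 A, and R_n = R_th = 73.37 Ω

Final answer: I_n = 0.002432 A, R_n = 73.37 Ω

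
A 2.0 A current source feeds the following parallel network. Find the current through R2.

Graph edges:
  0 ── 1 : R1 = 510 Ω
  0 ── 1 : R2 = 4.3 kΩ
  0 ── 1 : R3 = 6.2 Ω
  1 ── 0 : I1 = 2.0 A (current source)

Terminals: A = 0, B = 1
All resistors sit directly between nodes 0 and 1, so they are in parallel and share one voltage V; the full source current 2 A splits among them.
1/R_par = 1/510 + 1/4300 + 1/6.2 = 0.1635 S  =>  R_par = 6.117 Ω
V = I × R_par = 2 × 6.117 = 12.23 V
I_R2 = V/R2 = 12.23/4300 = 0.002845 A

Final answer: 0.002845 A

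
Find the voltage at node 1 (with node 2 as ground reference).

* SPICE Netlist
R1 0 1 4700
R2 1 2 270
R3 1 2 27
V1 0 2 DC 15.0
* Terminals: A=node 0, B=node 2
Nodal analysis, taking node 2 as the 0 V reference.
Source V1 fixes V_0 = 15 V.
KCL at each unknown node (sum of currents leaving = 0; resistances in Ω):
  Node 1: (V_1 - 15)/4700 + (V_1 - 0)/270 + (V_1 - 0)/27 = 0
Collecting terms: 0.04095 × V_1 = 0.003191  =>  V_1 = 0.07793 V
The requested potential is V_1 = 0.07793 V.

Final answer: V_1 = 0.07793 V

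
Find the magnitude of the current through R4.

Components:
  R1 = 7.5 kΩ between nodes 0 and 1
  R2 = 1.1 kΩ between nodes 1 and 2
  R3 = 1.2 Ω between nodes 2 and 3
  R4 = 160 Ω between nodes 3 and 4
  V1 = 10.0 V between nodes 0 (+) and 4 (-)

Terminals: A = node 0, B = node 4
Nodal analysis, taking node 4 as the 0 V reference.
Source V1 fixes V_0 = 10 V.
KCL at each unknown node (sum of currents leaving = 0; resistances in Ω):
  Node 1: (V_1 - 10)/7500 + (V_1 - V_2)/1100 = 0
  Node 2: (V_2 - V_1)/1100 + (V_2 - V_3)/1.2 = 0
  Node 3: (V_3 - V_2)/1.2 + (V_3 - 0)/160 = 0
Collecting terms (coefficients in siemens):
  0.001042·V_1 - 0.0009091·V_2 = 0.001333
  0.8342·V_2 - 0.0009091·V_1 - 0.8333·V_3 = 0
  0.8396·V_3 - 0.8333·V_2 = 0
Solving these 3 simultaneous equations (Gaussian elimination) gives:
  V_1 = 1.44 V, V_2 = 0.184 V, V_3 = 0.1826 V
I_R4 = (V_3 - V_4)/R4 = (0.1826 - 0)/160 = 0.001141 A
|I_R4| = 0.001141 A

Final answer: |I_R4| = 0.001141 A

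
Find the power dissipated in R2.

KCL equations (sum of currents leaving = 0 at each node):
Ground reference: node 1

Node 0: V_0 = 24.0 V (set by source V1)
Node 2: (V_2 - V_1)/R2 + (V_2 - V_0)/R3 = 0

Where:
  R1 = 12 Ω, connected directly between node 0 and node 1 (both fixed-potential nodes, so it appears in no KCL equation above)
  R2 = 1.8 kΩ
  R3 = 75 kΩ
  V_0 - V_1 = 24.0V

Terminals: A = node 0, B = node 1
Nodal analysis, taking node 1 as the 0 V reference.
Source V1 fixes V_0 = 24 V.
KCL at each unknown node (sum of currents leaving = 0; resistances in Ω):
  Node 2: (V_2 - 0)/1800 + (V_2 - 24)/75000 = 0
Collecting terms: 0.0005689 × V_2 = 0.00032  =>  V_2 = 0.5625 V
I_R2 = (V_1 - V_2)/R2 = (0 - 0.5625)/1800 = -0.0003125 A
P_R2 = I_R2² × R2 = (-0.0003125)² × 1800 = 0.0001758 W

Final answer: 0.0001758 W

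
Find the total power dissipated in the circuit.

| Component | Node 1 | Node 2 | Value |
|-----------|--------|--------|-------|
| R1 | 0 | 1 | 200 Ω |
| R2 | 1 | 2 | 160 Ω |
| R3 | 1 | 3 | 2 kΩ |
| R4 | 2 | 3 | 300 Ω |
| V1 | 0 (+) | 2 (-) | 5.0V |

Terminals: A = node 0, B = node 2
Nodal analysis, taking node 2 as the 0 V reference.
Source V1 fixes V_0 = 5 V.
KCL at each unknown node (sum of currents leaving = 0; resistances in Ω):
  Node 1: (V_1 - 5)/200 + (V_1 - 0)/160 + (V_1 - V_3)/2000 = 0
  Node 3: (V_3 - V_1)/2000 + (V_3 - 0)/300 = 0
Collecting terms (coefficients in siemens):
  0.01175·V_1 - 0.0005·V_3 = 0.025
  0.003833·V_3 - 0.0005·V_1 = 0
Determinant D = (0.01175)(0.003833) - (-0.0005)(-0.0005) = 0.00004479
V_1 = [(0.025)(0.003833) - (-0.0005)(0)]/D = 2.14 V
V_3 = [(0.01175)(0) - (0.025)(-0.0005)]/D = 0.2791 V
Power in each resistor, P = (ΔV)²/R:
  P_R1 = (5 - 2.14)²/200 = 0.04091 W
  P_R2 = (2.14 - 0)²/160 = 0.02861 W
  P_R3 = (2.14 - 0.2791)²/2000 = 0.001731 W
  P_R4 = (0 - 0.2791)²/300 = 0.0002596 W
P_total = P_R1 + P_R2 + P_R3 + P_R4 = 0.07151 W

Final answer: 0.07151 W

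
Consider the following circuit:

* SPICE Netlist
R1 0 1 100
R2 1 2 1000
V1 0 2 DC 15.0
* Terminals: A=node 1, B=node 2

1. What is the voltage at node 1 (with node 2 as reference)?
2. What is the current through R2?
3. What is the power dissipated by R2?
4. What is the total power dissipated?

Nodal analysis, taking node 2 as the 0 V reference.
Source V1 fixes V_0 = 15 V.
KCL at each unknown node (sum of currents leaving = 0; resistances in Ω):
  Node 1: (V_1 - 15)/100 + (V_1 - 0)/1000 = 0
Collecting terms: 0.011 × V_1 = 0.15  =>  V_1 = 13.64 V
Part 1:
  Read off the nodal solution: V_1 = 13.64 V
Part 2:
  I_R2 = (V_1 - V_2)/R2 = (13.64 - 0)/1000 = 0.01364 A
  Magnitude: I_R2 = 0.01364 A
Part 3:
  I_R2 = (V_1 - V_2)/R2 = (13.64 - 0)/1000 = 0.01364 A
  P_R2 = I_R2² × R2 = (0.01364)² × 1000 = 0.186 W
Part 4:
  Power in each resistor, P = (ΔV)²/R:
    P_R1 = (15 - 13.64)²/100 = 0.0186 W
    P_R2 = (13.64 - 0)²/1000 = 0.186 W
  P_total = P_R1 + P_R2 = 0.2045 W

Final answers:
1. V_1 = 13.64 V
2. I_R2 = 0.01364 A
3. P_R2 = 0.186 W
4. P_total = 0.2045 W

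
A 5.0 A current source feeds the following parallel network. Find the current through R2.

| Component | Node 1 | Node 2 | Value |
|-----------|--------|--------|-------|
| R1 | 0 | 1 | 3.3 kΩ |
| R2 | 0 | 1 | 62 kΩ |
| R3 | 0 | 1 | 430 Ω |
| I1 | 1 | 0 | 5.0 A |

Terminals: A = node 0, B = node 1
All resistors sit directly between nodes 0 and 1, so they are in parallel and share one voltage V; the full source current 5 A splits among them.
1/R_par = 1/3300 + 1/62000 + 1/430 = 0.002645 S  =>  R_par = 378.1 Ω
V = I × R_par = 5 × 378.1 = 1891 V
I_R2 = V/R2 = 1891/62000 = 0.03049 A

Final answer: 0.03049 A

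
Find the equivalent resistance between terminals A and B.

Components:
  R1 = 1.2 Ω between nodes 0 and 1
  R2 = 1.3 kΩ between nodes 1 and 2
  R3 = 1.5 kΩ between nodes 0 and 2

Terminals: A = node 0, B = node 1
Reduce the network between node 0 (A) and node 1 (B) by series/parallel combination:
  Rs1 = R3 + R2 (series, joined only at node 2) = 1500 + 1300 = 2800 Ω
  Rp1 = R1 ‖ Rs1 (parallel, both between nodes 0 and 1) = 1/(1/1.2 + 1/2800) = 1.199 Ω
R_eq = 1.199 Ω

Final answer: 1.199 Ω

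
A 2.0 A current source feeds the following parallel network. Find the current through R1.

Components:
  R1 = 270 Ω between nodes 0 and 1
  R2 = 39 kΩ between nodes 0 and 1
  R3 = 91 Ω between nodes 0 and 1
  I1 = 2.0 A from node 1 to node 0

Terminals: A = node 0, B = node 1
All resistors sit directly between nodes 0 and 1, so they are in parallel and share one voltage V; the full source current 2 A splits among them.
1/R_par = 1/270 + 1/39000 + 1/91 = 0.01472 S  =>  R_par = 67.94 Ω
V = I × R_par = 2 × 67.94 = 135.9 V
I_R1 = V/R1 = 135.9/270 = 0.5033 A

Final answer: 0.5033 A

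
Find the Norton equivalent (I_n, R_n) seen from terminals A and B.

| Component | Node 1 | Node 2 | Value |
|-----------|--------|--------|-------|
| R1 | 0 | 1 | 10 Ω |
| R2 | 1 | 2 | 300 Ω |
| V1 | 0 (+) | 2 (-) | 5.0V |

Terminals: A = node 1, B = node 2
Find the Thévenin equivalent first; then I_n = V_th/R_th and R_n = R_th.
Step 1 — V_th is the open-circuit voltage V_A - V_B (nothing connected across the terminals).
Nodal analysis, taking node 2 as the 0 V reference.
Source V1 fixes V_0 = 5 V.
KCL at each unknown node (sum of currents leaving = 0; resistances in Ω):
  Node 1: (V_1 - 5)/10 + (V_1 - 0)/300 = 0
Collecting terms: 0.1033 × V_1 = 0.5  =>  V_1 = 4.839 V
V_th = V_1 - V_2 = 4.839 - 0 = 4.839 V
Step 2 — R_th: zero the source — replace V1 by a short circuit (node 2 merges into node 0) — and find the resistance seen between A (node 1) and B (node 0).
Reduce the network between node 1 (A) and node 0 (B) by series/parallel combination:
  Rp1 = R1 ‖ R2 (parallel, both between nodes 0 and 1) = 1/(1/10 + 1/300) = 9.677 Ω
R_th = 9.677 Ω
I_n = V_th/R_th = 4.839/9.677 = 0.5 A, and R_n = R_th = 9.677 Ω

Final answer: I_n = 0.5 A, R_n = 9.677 Ω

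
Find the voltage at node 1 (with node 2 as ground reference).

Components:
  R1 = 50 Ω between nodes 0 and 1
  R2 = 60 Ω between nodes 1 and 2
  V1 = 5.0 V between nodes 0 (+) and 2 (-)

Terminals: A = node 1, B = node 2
Nodal analysis, taking node 2 as the 0 V reference.
Source V1 fixes V_0 = 5 V.
KCL at each unknown node (sum of currents leaving = 0; resistances in Ω):
  Node 1: (V_1 - 5)/50 + (V_1 - 0)/60 = 0
Collecting terms: 0.03667 × V_1 = 0.1  =>  V_1 = 2.727 V
The requested potential is V_1 = 2.727 V.

Final answer: V_1 = 2.727 V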